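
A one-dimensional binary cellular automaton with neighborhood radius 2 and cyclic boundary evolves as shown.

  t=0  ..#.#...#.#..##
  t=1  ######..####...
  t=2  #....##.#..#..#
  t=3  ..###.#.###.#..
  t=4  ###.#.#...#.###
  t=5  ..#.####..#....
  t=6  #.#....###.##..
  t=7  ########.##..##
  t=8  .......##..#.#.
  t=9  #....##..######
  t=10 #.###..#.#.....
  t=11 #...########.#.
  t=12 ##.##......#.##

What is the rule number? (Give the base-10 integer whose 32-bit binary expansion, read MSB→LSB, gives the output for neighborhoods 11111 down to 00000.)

  #####|.  b31=0 t=1,i=2
  ####.|.  b30=0 t=1,i=4
  ###.#|#  b29=1 t=3,i=4
  ###..|#  b28=1 t=1,i=5
  ##.##|#  b27=1 t=6,i=10
  ##.#.|.  b26=0 t=2,i=7
  ##..#|#  b25=1 t=0,i=0
  ##...|.  b24=0 t=1,i=12
  #.###|.  b23=0 t=3,i=8
  #.##.|.  b22=0 t=6,i=11
  #.#.#|#  b21=1 t=3,i=6
  #.#..|#  b20=1 t=0,i=4
  #..##|.  b19=0 t=0,i=12
  #..#.|#  b18=1 t=0,i=1
  #...#|.  b17=0 t=0,i=6
  #....|#  b16=1 t=2,i=2
  .####|.  b15=0 t=1,i=1
  .###.|.  b14=0 t=3,i=3
  .##.#|#  b13=1 t=2,i=6
  .##..|.  b12=0 t=0,i=14
  .#.##|.  b11=0 t=3,i=7
  .#.#.|#  b10=1 t=0,i=3
  .#..#|#  b9=1 t=0,i=11
  .#...|#  b8=1 t=0,i=5
  ..###|#  b7=1 t=1,i=0
  ..##.|.  b6=0 t=0,i=13
  ..#.#|#  b5=1 t=0,i=2
  ..#..|.  b4=0 t=2,i=11
  ...##|#  b3=1 t=1,i=14
  ...#.|.  b2=0 t=0,i=7
  ....#|#  b1=1 t=2,i=3
  .....|.  b0=0 t=5,i=13
  bits 00111010001101010010011110101010 = 976562090

976562090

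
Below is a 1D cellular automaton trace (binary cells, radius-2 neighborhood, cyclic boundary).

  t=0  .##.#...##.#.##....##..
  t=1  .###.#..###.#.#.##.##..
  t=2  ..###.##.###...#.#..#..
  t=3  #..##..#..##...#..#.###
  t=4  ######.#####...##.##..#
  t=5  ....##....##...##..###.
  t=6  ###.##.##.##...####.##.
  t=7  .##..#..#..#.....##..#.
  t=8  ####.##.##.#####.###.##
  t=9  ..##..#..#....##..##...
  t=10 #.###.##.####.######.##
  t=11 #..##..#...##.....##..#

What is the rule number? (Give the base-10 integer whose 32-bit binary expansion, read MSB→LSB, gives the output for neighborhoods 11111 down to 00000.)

  #####|.  b31=0 t=4,i=1
  ####.|#  b30=1 t=3,i=22
  ###.#|#  b29=1 t=1,i=3
  ###..|#  b28=1 t=2,i=11
  ##.##|.  b27=0 t=1,i=18
  ##.#.|#  b26=1 t=0,i=3
  ##..#|#  b25=1 t=3,i=1
  ##...|.  b24=0 t=0,i=15
  #.###|.  b23=0 t=2,i=9
  #.##.|.  b22=0 t=0,i=13
  #.#.#|.  b21=0 t=0,i=11
  #.#..|.  b20=0 t=0,i=4
  #..##|#  b19=1 t=1,i=7
  #..#.|.  b18=0 t=2,i=19
  #...#|.  b17=0 t=0,i=6
  #....|#  b16=1 t=0,i=16
  .####|.  b15=0 t=3,i=21
  .###.|#  b14=1 t=1,i=2
  .##.#|#  b13=1 t=0,i=2
  .##..|#  b12=1 t=0,i=14
  .#.##|#  b11=1 t=0,i=12
  .#.#.|.  b10=0 t=1,i=13
  .#..#|#  b9=1 t=1,i=6
  .#...|#  b8=1 t=0,i=5
  ..###|.  b7=0 t=1,i=1
  ..##.|#  b6=1 t=0,i=1
  ..#.#|#  b5=1 t=2,i=15
  ..#..|#  b4=1 t=2,i=20
  ...##|.  b3=0 t=0,i=0
  ...#.|.  b2=0 t=2,i=14
  ....#|#  b1=1 t=0,i=17
  .....|#  b0=1 t=5,i=1
  bits 01110110000010010111101101110011 = 1980332915

1980332915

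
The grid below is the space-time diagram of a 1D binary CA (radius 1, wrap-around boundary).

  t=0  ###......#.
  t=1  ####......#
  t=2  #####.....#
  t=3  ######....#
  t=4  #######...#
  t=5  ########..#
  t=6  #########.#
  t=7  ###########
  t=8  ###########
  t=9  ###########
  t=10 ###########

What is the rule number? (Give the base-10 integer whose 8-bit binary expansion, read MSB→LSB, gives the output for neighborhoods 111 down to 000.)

248

  ###|#  b7=1 t=0,i=1
  ##.|#  b6=1 t=0,i=2
  #.#|#  b5=1 t=0,i=10
  #..|#  b4=1 t=0,i=3
  .##|#  b3=1 t=0,i=0
  .#.|.  b2=0 t=0,i=9
  ..#|.  b1=0 t=0,i=8
  ...|.  b0=0 t=0,i=4
  bits 11111000 = 248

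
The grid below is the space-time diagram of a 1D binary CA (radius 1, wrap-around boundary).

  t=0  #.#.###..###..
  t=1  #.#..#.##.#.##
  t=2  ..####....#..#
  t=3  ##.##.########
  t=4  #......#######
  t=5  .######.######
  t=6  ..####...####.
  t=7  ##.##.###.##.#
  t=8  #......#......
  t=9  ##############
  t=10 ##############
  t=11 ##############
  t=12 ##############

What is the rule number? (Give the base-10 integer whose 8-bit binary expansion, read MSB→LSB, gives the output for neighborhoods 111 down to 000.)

151

  nb ###: next=#  (t=0,i=5, bit7=1)
  nb ##.: next=.  (t=0,i=6, bit6=0)
  nb #.#: next=.  (t=0,i=1, bit5=0)
  nb #..: next=#  (t=0,i=7, bit4=1)
  nb .##: next=.  (t=0,i=4, bit3=0)
  nb .#.: next=#  (t=0,i=0, bit2=1)
  nb ..#: next=#  (t=0,i=8, bit1=1)
  nb ...: next=#  (t=2,i=7, bit0=1)
  bits 10010111 = 151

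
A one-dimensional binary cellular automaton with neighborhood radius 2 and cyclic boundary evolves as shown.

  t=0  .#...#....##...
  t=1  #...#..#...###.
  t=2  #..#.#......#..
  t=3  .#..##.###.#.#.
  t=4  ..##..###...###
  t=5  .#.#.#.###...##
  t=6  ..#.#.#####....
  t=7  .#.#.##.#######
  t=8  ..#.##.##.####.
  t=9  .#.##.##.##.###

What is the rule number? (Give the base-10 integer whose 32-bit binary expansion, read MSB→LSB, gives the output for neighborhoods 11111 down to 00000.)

3654901253

  #####|#  b31=1 t=6,i=8
  ####.|#  b30=1 t=6,i=9
  ###.#|.  b29=0 t=1,i=13
  ###..|#  b28=1 t=4,i=8
  ##.##|#  b27=1 t=3,i=6
  ##.#.|.  b26=0 t=1,i=14
  ##..#|.  b25=0 t=4,i=0
  ##...|#  b24=1 t=0,i=12
  #.###|#  b23=1 t=3,i=7
  #.##.|#  b22=1 t=7,i=5
  #.#.#|.  b21=0 t=3,i=11
  #.#..|#  b20=1 t=1,i=0
  #..##|#  b19=1 t=3,i=3
  #..#.|.  b18=0 t=1,i=6
  #...#|.  b17=0 t=0,i=3
  #....|#  b16=1 t=0,i=7
  .####|.  b15=0 t=6,i=7
  .###.|#  b14=1 t=1,i=12
  .##.#|.  b13=0 t=3,i=5
  .##..|#  b12=1 t=0,i=11
  .#.##|#  b11=1 t=5,i=6
  .#.#.|#  b10=1 t=2,i=4
  .#..#|#  b9=1 t=1,i=5
  .#...|.  b8=0 t=0,i=2
  ..###|.  b7=0 t=1,i=11
  ..##.|.  b6=0 t=0,i=10
  ..#.#|.  b5=0 t=2,i=3
  ..#..|.  b4=0 t=0,i=1
  ...##|.  b3=0 t=0,i=9
  ...#.|#  b2=1 t=0,i=0
  ....#|.  b1=0 t=0,i=8
  .....|#  b0=1 t=2,i=8
  bits 11011001110110010101111000000101 = 3654901253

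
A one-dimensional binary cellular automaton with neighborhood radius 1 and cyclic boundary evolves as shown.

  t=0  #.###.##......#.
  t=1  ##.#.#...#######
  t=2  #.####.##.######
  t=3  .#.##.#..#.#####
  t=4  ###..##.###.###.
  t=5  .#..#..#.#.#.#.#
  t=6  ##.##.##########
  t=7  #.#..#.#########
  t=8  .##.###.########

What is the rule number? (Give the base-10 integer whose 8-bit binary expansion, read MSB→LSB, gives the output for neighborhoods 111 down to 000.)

  [7] ### => #  t=0,i=3
  [6] ##. => .  t=0,i=4
  [5] #.# => #  t=0,i=1
  [4] #.. => .  t=0,i=8
  [3] .## => .  t=0,i=2
  [2] .#. => #  t=0,i=0
  [1] ..# => #  t=0,i=13
  [0] ... => #  t=0,i=9
  bits 10100111 = 167

167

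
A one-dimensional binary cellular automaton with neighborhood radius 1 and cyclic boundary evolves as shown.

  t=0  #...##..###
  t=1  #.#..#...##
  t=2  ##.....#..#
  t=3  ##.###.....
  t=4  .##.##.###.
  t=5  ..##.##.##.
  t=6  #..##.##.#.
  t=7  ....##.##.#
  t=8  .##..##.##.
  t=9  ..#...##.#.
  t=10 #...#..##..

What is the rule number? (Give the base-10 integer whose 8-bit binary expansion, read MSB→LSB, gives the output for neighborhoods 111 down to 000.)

225

  ###|#  b7=1 t=0,i=9
  ##.|#  b6=1 t=0,i=0
  #.#|#  b5=1 t=1,i=1
  #..|.  b4=0 t=0,i=1
  .##|.  b3=0 t=0,i=4
  .#.|.  b2=0 t=1,i=2
  ..#|.  b1=0 t=0,i=3
  ...|#  b0=1 t=0,i=2
  bits 11100001 = 225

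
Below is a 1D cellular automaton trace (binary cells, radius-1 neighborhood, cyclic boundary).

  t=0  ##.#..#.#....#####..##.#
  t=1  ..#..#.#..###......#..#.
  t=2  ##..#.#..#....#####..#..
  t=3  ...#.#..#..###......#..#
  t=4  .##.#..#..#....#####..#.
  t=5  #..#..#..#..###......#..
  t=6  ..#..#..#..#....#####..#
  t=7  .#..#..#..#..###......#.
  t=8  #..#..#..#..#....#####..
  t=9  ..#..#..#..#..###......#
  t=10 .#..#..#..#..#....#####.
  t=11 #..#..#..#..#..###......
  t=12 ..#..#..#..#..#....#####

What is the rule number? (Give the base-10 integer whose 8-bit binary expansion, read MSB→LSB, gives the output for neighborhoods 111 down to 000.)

35

  nb ###: next=.  (t=0,i=0, bit7=0)
  nb ##.: next=.  (t=0,i=1, bit6=0)
  nb #.#: next=#  (t=0,i=2, bit5=1)
  nb #..: next=.  (t=0,i=4, bit4=0)
  nb .##: next=.  (t=0,i=13, bit3=0)
  nb .#.: next=.  (t=0,i=3, bit2=0)
  nb ..#: next=#  (t=0,i=5, bit1=1)
  nb ...: next=#  (t=0,i=10, bit0=1)
  bits 00100011 = 35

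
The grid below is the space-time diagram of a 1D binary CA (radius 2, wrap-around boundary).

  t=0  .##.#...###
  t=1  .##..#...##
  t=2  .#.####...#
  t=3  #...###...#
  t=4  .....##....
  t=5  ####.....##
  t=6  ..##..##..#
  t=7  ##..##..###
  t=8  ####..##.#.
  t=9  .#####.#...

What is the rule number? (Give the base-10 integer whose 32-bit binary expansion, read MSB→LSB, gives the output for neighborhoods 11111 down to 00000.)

  ##### -> .   bit 31 = 0  t=5,i=0
  ####. -> #   bit 30 = 1  t=2,i=5
  ###.# -> #   bit 29 = 1  t=0,i=10
  ###.. -> #   bit 28 = 1  t=2,i=6
  ##.## -> .   bit 27 = 0  t=0,i=0
  ##.#. -> .   bit 26 = 0  t=0,i=3
  ##..# -> #   bit 25 = 1  t=1,i=3
  ##... -> .   bit 24 = 0  t=2,i=7
  #.### -> .   bit 23 = 0  t=2,i=3
  #.##. -> #   bit 22 = 1  t=0,i=1
  #.#.# -> .   bit 21 = 0  t=2,i=1
  #.#.. -> .   bit 20 = 0  t=0,i=4
  #..## -> #   bit 19 = 1  t=6,i=1
  #..#. -> #   bit 18 = 1  t=1,i=4
  #...# -> .   bit 17 = 0  t=0,i=6
  #.... -> .   bit 16 = 0  t=4,i=8
  .#### -> #   bit 15 = 1  t=2,i=4
  .###. -> #   bit 14 = 1  t=0,i=9
  .##.# -> #   bit 13 = 1  t=0,i=2
  .##.. -> .   bit 12 = 0  t=1,i=2
  .#.## -> .   bit 11 = 0  t=2,i=2
  .#.#. -> #   bit 10 = 1  t=2,i=0
  .#..# -> #   bit 9 = 1  t=6,i=0
  .#... -> #   bit 8 = 1  t=0,i=5
  ..### -> .   bit 7 = 0  t=0,i=8
  ..##. -> .   bit 6 = 0  t=1,i=9
  ..#.# -> #   bit 5 = 1  t=2,i=10
  ..#.. -> #   bit 4 = 1  t=1,i=5
  ...## -> .   bit 3 = 0  t=0,i=7
  ...#. -> .   bit 2 = 0  t=2,i=9
  ....# -> #   bit 1 = 1  t=4,i=3
  ..... -> #   bit 0 = 1  t=4,i=0
  bits 01110010010011001110011100110011 = 1917642547

1917642547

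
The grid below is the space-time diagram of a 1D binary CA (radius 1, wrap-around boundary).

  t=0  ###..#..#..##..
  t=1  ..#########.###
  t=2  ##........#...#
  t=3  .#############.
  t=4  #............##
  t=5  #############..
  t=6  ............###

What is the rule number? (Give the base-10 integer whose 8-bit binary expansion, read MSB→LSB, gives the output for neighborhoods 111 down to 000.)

  ###|.  b7=0 t=0,i=1
  ##.|#  b6=1 t=0,i=2
  #.#|.  b5=0 t=1,i=11
  #..|#  b4=1 t=0,i=3
  .##|.  b3=0 t=0,i=0
  .#.|#  b2=1 t=0,i=5
  ..#|#  b1=1 t=0,i=4
  ...|#  b0=1 t=2,i=3
  bits 01010111 = 87

87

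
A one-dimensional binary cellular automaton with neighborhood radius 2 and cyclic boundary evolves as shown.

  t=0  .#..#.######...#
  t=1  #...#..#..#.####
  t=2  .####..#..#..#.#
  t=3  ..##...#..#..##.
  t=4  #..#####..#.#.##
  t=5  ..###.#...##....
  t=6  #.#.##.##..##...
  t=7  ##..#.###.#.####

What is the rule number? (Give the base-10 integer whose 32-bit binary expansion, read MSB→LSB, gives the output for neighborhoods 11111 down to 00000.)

  #####|.  b31=0 t=0,i=8
  ####.|#  b30=1 t=0,i=10
  ###.#|#  b29=1 t=5,i=4
  ###..|.  b28=0 t=0,i=11
  ##.##|#  b27=1 t=6,i=6
  ##.#.|#  b26=1 t=5,i=5
  ##..#|.  b25=0 t=2,i=5
  ##...|#  b24=1 t=0,i=12
  #.###|.  b23=0 t=0,i=6
  #.##.|#  b22=1 t=6,i=4
  #.#.#|.  b21=0 t=2,i=15
  #.#..|.  b20=0 t=0,i=1
  #..##|#  b19=1 t=3,i=12
  #..#.|.  b18=0 t=0,i=3
  #...#|#  b17=1 t=0,i=13
  #....|.  b16=0 t=5,i=13
  .####|#  b15=1 t=0,i=7
  .###.|.  b14=0 t=4,i=15
  .##.#|.  b13=0 t=6,i=5
  .##..|#  b12=1 t=3,i=3
  .#.##|.  b11=0 t=0,i=5
  .#.#.|#  b10=1 t=0,i=0
  .#..#|.  b9=0 t=0,i=2
  .#...|#  b8=1 t=5,i=7
  ..###|#  b7=1 t=4,i=3
  ..##.|.  b6=0 t=3,i=2
  ..#.#|#  b5=1 t=0,i=4
  ..#..|#  b4=1 t=1,i=4
  ...##|.  b3=0 t=3,i=1
  ...#.|#  b2=1 t=0,i=14
  ....#|#  b1=1 t=5,i=0
  .....|.  b0=0 t=5,i=14
  bits 01101101010010101001010110110110 = 1833604534

1833604534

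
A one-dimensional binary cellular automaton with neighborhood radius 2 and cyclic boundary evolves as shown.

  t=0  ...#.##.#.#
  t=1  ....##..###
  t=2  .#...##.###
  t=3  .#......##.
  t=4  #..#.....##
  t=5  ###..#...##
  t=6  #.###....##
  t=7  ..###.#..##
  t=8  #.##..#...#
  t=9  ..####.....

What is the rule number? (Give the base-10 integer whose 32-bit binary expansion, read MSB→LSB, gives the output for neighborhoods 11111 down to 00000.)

  ##### -> #   bit 31 = 1  t=5,i=0
  ####. -> .   bit 30 = 0  t=5,i=1
  ###.# -> .   bit 29 = 0  t=2,i=10
  ###.. -> #   bit 28 = 1  t=1,i=10
  ##.## -> .   bit 27 = 0  t=2,i=7
  ##.#. -> .   bit 26 = 0  t=0,i=7
  ##..# -> #   bit 25 = 1  t=1,i=6
  ##... -> .   bit 24 = 0  t=1,i=0
  #.### -> #   bit 23 = 1  t=2,i=8
  #.##. -> #   bit 22 = 1  t=0,i=5
  #.#.# -> #   bit 21 = 1  t=0,i=8
  #.#.. -> #   bit 20 = 1  t=0,i=10
  #..## -> .   bit 19 = 0  t=1,i=7
  #..#. -> #   bit 18 = 1  t=3,i=0
  #...# -> .   bit 17 = 0  t=0,i=1
  #.... -> #   bit 16 = 1  t=1,i=1
  .#### -> #   bit 15 = 1  t=5,i=10
  .###. -> #   bit 14 = 1  t=1,i=9
  .##.# -> .   bit 13 = 0  t=0,i=6
  .##.. -> #   bit 12 = 1  t=1,i=5
  .#.## -> #   bit 11 = 1  t=0,i=4
  .#.#. -> #   bit 10 = 1  t=0,i=9
  .#..# -> .   bit 9 = 0  t=7,i=7
  .#... -> .   bit 8 = 0  t=0,i=0
  ..### -> #   bit 7 = 1  t=1,i=8
  ..##. -> .   bit 6 = 0  t=1,i=4
  ..#.# -> .   bit 5 = 0  t=0,i=3
  ..#.. -> .   bit 4 = 0  t=3,i=1
  ...## -> .   bit 3 = 0  t=1,i=3
  ...#. -> .   bit 2 = 0  t=0,i=2
  ....# -> .   bit 1 = 0  t=1,i=2
  ..... -> .   bit 0 = 0  t=3,i=4
  bits 10010010111101011101110010000000 = 2465586304

2465586304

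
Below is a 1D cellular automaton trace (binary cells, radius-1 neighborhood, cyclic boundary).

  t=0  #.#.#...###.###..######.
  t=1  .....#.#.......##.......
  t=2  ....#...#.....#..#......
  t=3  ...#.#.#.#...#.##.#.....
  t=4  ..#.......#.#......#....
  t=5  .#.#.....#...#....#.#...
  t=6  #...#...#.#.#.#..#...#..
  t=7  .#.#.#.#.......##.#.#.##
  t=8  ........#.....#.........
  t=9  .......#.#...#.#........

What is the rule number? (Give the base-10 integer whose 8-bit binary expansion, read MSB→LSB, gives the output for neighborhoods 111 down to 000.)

18

  [7] ### => .  t=0,i=9
  [6] ##. => .  t=0,i=10
  [5] #.# => .  t=0,i=1
  [4] #.. => #  t=0,i=5
  [3] .## => .  t=0,i=8
  [2] .#. => .  t=0,i=0
  [1] ..# => #  t=0,i=7
  [0] ... => .  t=0,i=6
  bits 00010010 = 18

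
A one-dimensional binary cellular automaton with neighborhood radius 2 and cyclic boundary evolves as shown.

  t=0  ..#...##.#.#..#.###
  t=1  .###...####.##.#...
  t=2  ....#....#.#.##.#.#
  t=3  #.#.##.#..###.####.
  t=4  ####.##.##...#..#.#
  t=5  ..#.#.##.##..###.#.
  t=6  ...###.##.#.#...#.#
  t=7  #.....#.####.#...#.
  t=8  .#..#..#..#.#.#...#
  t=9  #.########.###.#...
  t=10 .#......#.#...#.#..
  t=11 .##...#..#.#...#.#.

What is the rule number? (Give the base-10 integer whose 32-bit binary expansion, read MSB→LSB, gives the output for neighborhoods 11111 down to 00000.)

1294745362

  nb #####: next=.  (t=4,i=1, bit31=0)
  nb ####.: next=#  (t=1,i=9, bit30=1)
  nb ###.#: next=.  (t=1,i=10, bit29=0)
  nb ###..: next=.  (t=0,i=18, bit28=0)
  nb ##.##: next=#  (t=1,i=11, bit27=1)
  nb ##.#.: next=#  (t=0,i=8, bit26=1)
  nb ##..#: next=.  (t=0,i=0, bit25=0)
  nb ##...: next=#  (t=1,i=4, bit24=1)
  nb #.###: next=.  (t=0,i=16, bit23=0)
  nb #.##.: next=.  (t=1,i=12, bit22=0)
  nb #.#.#: next=#  (t=0,i=9, bit21=1)
  nb #.#..: next=.  (t=0,i=11, bit20=0)
  nb #..##: next=#  (t=3,i=9, bit19=1)
  nb #..#.: next=#  (t=0,i=1, bit18=1)
  nb #...#: next=.  (t=0,i=4, bit17=0)
  nb #....: next=.  (t=1,i=17, bit16=0)
  nb .####: next=.  (t=1,i=8, bit15=0)
  nb .###.: next=.  (t=0,i=17, bit14=0)
  nb .##.#: next=#  (t=0,i=7, bit13=1)
  nb .##..: next=#  (t=4,i=9, bit12=1)
  nb .#.##: next=#  (t=0,i=15, bit11=1)
  nb .#.#.: next=#  (t=0,i=10, bit10=1)
  nb .#..#: next=#  (t=0,i=12, bit9=1)
  nb .#...: next=#  (t=0,i=3, bit8=1)
  nb ..###: next=.  (t=1,i=1, bit7=0)
  nb ..##.: next=.  (t=0,i=6, bit6=0)
  nb ..#.#: next=.  (t=0,i=14, bit5=0)
  nb ..#..: next=#  (t=0,i=2, bit4=1)
  nb ...##: next=.  (t=0,i=5, bit3=0)
  nb ...#.: next=.  (t=2,i=3, bit2=0)
  nb ....#: next=#  (t=1,i=18, bit1=1)
  nb .....: next=.  (t=7,i=3, bit0=0)
  bits 01001101001011000011111100010010 = 1294745362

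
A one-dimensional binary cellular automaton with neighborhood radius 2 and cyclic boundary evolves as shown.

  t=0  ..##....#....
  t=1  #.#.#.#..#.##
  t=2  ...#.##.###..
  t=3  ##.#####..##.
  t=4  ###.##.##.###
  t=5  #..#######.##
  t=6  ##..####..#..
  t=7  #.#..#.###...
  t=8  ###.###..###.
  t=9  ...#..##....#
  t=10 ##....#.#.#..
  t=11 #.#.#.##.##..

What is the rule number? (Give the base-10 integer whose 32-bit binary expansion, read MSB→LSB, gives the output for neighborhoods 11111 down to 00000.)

2606148963

  nb #####: next=#  (t=3,i=5, bit31=1)
  nb ####.: next=.  (t=3,i=6, bit30=0)
  nb ###.#: next=.  (t=1,i=0, bit29=0)
  nb ###..: next=#  (t=2,i=10, bit28=1)
  nb ##.##: next=#  (t=2,i=7, bit27=1)
  nb ##.#.: next=.  (t=1,i=1, bit26=0)
  nb ##..#: next=#  (t=3,i=8, bit25=1)
  nb ##...: next=#  (t=0,i=4, bit24=1)
  nb #.###: next=.  (t=1,i=11, bit23=0)
  nb #.##.: next=#  (t=2,i=5, bit22=1)
  nb #.#.#: next=.  (t=1,i=2, bit21=0)
  nb #.#..: next=#  (t=1,i=6, bit20=1)
  nb #..##: next=.  (t=3,i=9, bit19=0)
  nb #..#.: next=#  (t=1,i=8, bit18=1)
  nb #...#: next=#  (t=7,i=11, bit17=1)
  nb #....: next=.  (t=0,i=5, bit16=0)
  nb .####: next=#  (t=3,i=4, bit15=1)
  nb .###.: next=.  (t=1,i=12, bit14=0)
  nb .##.#: next=#  (t=2,i=6, bit13=1)
  nb .##..: next=.  (t=0,i=3, bit12=0)
  nb .#.##: next=#  (t=1,i=10, bit11=1)
  nb .#.#.: next=#  (t=1,i=3, bit10=1)
  nb .#..#: next=.  (t=1,i=7, bit9=0)
  nb .#...: next=#  (t=0,i=9, bit8=1)
  nb ..###: next=.  (t=5,i=3, bit7=0)
  nb ..##.: next=#  (t=0,i=2, bit6=1)
  nb ..#.#: next=#  (t=1,i=9, bit5=1)
  nb ..#..: next=.  (t=0,i=8, bit4=0)
  nb ...##: next=.  (t=0,i=1, bit3=0)
  nb ...#.: next=.  (t=0,i=7, bit2=0)
  nb ....#: next=#  (t=0,i=0, bit1=1)
  nb .....: next=#  (t=0,i=11, bit0=1)
  bits 10011011010101101010110101100011 = 2606148963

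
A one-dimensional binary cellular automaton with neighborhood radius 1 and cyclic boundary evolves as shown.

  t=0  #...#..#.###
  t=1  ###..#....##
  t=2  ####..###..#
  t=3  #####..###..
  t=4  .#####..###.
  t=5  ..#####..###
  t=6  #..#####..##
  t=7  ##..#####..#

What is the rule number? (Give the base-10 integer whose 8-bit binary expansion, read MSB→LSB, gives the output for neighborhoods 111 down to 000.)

  nb ###: next=#  (t=0,i=10, bit7=1)
  nb ##.: next=#  (t=0,i=0, bit6=1)
  nb #.#: next=.  (t=0,i=8, bit5=0)
  nb #..: next=#  (t=0,i=1, bit4=1)
  nb .##: next=.  (t=0,i=9, bit3=0)
  nb .#.: next=.  (t=0,i=4, bit2=0)
  nb ..#: next=.  (t=0,i=3, bit1=0)
  nb ...: next=#  (t=0,i=2, bit0=1)
  bits 11010001 = 209

209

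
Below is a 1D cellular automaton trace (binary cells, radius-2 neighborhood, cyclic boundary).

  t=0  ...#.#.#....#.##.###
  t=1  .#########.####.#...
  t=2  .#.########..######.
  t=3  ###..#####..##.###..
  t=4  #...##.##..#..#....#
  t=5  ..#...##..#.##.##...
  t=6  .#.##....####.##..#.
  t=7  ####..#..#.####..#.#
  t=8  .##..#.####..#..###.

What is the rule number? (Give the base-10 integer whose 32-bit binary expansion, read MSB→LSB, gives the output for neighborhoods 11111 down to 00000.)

  nb #####: next=#  (t=1,i=3, bit31=1)
  nb ####.: next=#  (t=1,i=8, bit30=1)
  nb ###.#: next=#  (t=1,i=9, bit29=1)
  nb ###..: next=.  (t=0,i=19, bit28=0)
  nb ##.##: next=#  (t=0,i=16, bit27=1)
  nb ##.#.: next=#  (t=1,i=15, bit26=1)
  nb ##..#: next=.  (t=2,i=11, bit25=0)
  nb ##...: next=.  (t=0,i=0, bit24=0)
  nb #.###: next=.  (t=0,i=17, bit23=0)
  nb #.##.: next=#  (t=0,i=14, bit22=1)
  nb #.#.#: next=#  (t=0,i=5, bit21=1)
  nb #.#..: next=#  (t=0,i=7, bit20=1)
  nb #..##: next=#  (t=2,i=12, bit19=1)
  nb #..#.: next=#  (t=2,i=0, bit18=1)
  nb #...#: next=#  (t=0,i=1, bit17=1)
  nb #....: next=#  (t=0,i=9, bit16=1)
  nb .####: next=.  (t=1,i=2, bit15=0)
  nb .###.: next=.  (t=0,i=18, bit14=0)
  nb .##.#: next=.  (t=0,i=15, bit13=0)
  nb .##..: next=.  (t=4,i=0, bit12=0)
  nb .#.##: next=#  (t=0,i=13, bit11=1)
  nb .#.#.: next=#  (t=0,i=4, bit10=1)
  nb .#..#: next=#  (t=4,i=12, bit9=1)
  nb .#...: next=#  (t=0,i=8, bit8=1)
  nb ..###: next=#  (t=1,i=1, bit7=1)
  nb ..##.: next=.  (t=3,i=12, bit6=0)
  nb ..#.#: next=#  (t=0,i=3, bit5=1)
  nb ..#..: next=.  (t=4,i=11, bit4=0)
  nb ...##: next=.  (t=1,i=0, bit3=0)
  nb ...#.: next=#  (t=0,i=2, bit2=1)
  nb ....#: next=.  (t=0,i=10, bit1=0)
  nb .....: next=.  (t=5,i=19, bit0=0)
  bits 11101100011111110000111110100100 = 3967750052

3967750052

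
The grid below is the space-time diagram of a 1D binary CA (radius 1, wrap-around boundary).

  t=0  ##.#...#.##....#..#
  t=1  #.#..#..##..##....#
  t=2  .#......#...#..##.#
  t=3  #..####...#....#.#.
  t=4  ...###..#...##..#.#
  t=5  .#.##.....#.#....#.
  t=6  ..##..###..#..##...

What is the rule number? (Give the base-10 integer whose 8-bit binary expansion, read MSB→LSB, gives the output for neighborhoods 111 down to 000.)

  ###|#  b7=1 t=0,i=0
  ##.|.  b6=0 t=0,i=1
  #.#|#  b5=1 t=0,i=2
  #..|.  b4=0 t=0,i=4
  .##|#  b3=1 t=0,i=9
  .#.|.  b2=0 t=0,i=3
  ..#|.  b1=0 t=0,i=6
  ...|#  b0=1 t=0,i=5
  bits 10101001 = 169

169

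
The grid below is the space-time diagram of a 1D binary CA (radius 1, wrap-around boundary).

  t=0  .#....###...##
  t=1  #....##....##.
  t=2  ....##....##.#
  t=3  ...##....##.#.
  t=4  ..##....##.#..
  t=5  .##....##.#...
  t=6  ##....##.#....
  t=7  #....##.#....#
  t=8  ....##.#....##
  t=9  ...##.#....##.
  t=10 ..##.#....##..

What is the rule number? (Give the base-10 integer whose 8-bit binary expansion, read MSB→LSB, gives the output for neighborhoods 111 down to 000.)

  nb ###: next=.  (t=0,i=7, bit7=0)
  nb ##.: next=.  (t=0,i=8, bit6=0)
  nb #.#: next=#  (t=0,i=0, bit5=1)
  nb #..: next=.  (t=0,i=2, bit4=0)
  nb .##: next=#  (t=0,i=6, bit3=1)
  nb .#.: next=.  (t=0,i=1, bit2=0)
  nb ..#: next=#  (t=0,i=5, bit1=1)
  nb ...: next=.  (t=0,i=3, bit0=0)
  bits 00101010 = 42

42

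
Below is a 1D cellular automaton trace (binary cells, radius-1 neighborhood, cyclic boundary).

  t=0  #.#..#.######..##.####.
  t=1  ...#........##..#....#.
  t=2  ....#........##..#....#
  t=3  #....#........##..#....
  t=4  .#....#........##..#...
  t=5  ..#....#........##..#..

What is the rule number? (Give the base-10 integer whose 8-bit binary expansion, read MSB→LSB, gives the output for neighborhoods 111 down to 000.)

80

  ###|.  b7=0 t=0,i=8
  ##.|#  b6=1 t=0,i=12
  #.#|.  b5=0 t=0,i=1
  #..|#  b4=1 t=0,i=3
  .##|.  b3=0 t=0,i=7
  .#.|.  b2=0 t=0,i=0
  ..#|.  b1=0 t=0,i=4
  ...|.  b0=0 t=1,i=0
  bits 01010000 = 80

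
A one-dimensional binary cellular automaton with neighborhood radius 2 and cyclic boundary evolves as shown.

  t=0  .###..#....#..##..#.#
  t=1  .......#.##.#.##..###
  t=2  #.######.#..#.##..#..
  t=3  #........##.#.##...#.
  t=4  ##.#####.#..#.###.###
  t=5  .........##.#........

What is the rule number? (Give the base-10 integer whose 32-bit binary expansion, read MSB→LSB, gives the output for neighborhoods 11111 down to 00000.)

24123367

  nb #####: next=.  (t=2,i=4, bit31=0)
  nb ####.: next=.  (t=2,i=6, bit30=0)
  nb ###.#: next=.  (t=2,i=7, bit29=0)
  nb ###..: next=.  (t=0,i=3, bit28=0)
  nb ##.##: next=.  (t=4,i=2, bit27=0)
  nb ##.#.: next=.  (t=1,i=11, bit26=0)
  nb ##..#: next=.  (t=0,i=4, bit25=0)
  nb ##...: next=#  (t=1,i=0, bit24=1)
  nb #.###: next=.  (t=0,i=1, bit23=0)
  nb #.##.: next=#  (t=1,i=9, bit22=1)
  nb #.#.#: next=#  (t=0,i=20, bit21=1)
  nb #.#..: next=#  (t=2,i=9, bit20=1)
  nb #..##: next=.  (t=0,i=13, bit19=0)
  nb #..#.: next=.  (t=0,i=5, bit18=0)
  nb #...#: next=.  (t=3,i=17, bit17=0)
  nb #....: next=.  (t=0,i=8, bit16=0)
  nb .####: next=.  (t=2,i=3, bit15=0)
  nb .###.: next=.  (t=0,i=2, bit14=0)
  nb .##.#: next=.  (t=1,i=10, bit13=0)
  nb .##..: next=#  (t=0,i=15, bit12=1)
  nb .#.##: next=.  (t=0,i=0, bit11=0)
  nb .#.#.: next=#  (t=0,i=19, bit10=1)
  nb .#..#: next=#  (t=0,i=12, bit9=1)
  nb .#...: next=#  (t=0,i=7, bit8=1)
  nb ..###: next=#  (t=1,i=18, bit7=1)
  nb ..##.: next=#  (t=0,i=14, bit6=1)
  nb ..#.#: next=#  (t=0,i=18, bit5=1)
  nb ..#..: next=.  (t=0,i=6, bit4=0)
  nb ...##: next=.  (t=3,i=8, bit3=0)
  nb ...#.: next=#  (t=0,i=10, bit2=1)
  nb ....#: next=#  (t=0,i=9, bit1=1)
  nb .....: next=#  (t=1,i=2, bit0=1)
  bits 00000001011100000001011111100111 = 24123367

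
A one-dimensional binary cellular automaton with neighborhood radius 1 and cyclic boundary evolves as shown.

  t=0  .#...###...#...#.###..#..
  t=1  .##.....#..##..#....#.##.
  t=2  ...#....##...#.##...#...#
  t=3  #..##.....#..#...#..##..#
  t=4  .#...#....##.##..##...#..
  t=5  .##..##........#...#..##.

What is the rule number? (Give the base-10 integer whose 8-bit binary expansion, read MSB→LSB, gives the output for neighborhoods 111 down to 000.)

  ### -> .   bit 7 = 0  t=0,i=6
  ##. -> .   bit 6 = 0  t=0,i=7
  #.# -> .   bit 5 = 0  t=0,i=16
  #.. -> #   bit 4 = 1  t=0,i=2
  .## -> .   bit 3 = 0  t=0,i=5
  .#. -> #   bit 2 = 1  t=0,i=1
  ..# -> .   bit 1 = 0  t=0,i=0
  ... -> .   bit 0 = 0  t=0,i=3
  bits 00010100 = 20

20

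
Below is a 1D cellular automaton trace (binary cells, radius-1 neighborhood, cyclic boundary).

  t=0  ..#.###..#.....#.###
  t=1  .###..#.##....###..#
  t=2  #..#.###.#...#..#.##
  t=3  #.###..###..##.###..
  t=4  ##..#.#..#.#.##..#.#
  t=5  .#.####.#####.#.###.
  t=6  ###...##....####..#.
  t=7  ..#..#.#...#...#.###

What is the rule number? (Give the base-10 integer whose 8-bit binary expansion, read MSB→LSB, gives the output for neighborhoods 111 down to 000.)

102

  ###|.  b7=0 t=0,i=5
  ##.|#  b6=1 t=0,i=6
  #.#|#  b5=1 t=0,i=3
  #..|.  b4=0 t=0,i=0
  .##|.  b3=0 t=0,i=4
  .#.|#  b2=1 t=0,i=2
  ..#|#  b1=1 t=0,i=1
  ...|.  b0=0 t=0,i=11
  bits 01100110 = 102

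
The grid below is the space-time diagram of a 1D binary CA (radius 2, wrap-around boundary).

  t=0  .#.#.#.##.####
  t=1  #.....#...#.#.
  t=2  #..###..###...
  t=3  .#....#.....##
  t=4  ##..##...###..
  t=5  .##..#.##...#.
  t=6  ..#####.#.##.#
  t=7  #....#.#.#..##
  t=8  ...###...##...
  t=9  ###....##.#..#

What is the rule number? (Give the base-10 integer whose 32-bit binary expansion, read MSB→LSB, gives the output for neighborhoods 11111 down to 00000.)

1184242223

  nb #####: next=.  (t=6,i=4, bit31=0)
  nb ####.: next=#  (t=0,i=12, bit30=1)
  nb ###.#: next=.  (t=0,i=13, bit29=0)
  nb ###..: next=.  (t=2,i=5, bit28=0)
  nb ##.##: next=.  (t=0,i=9, bit27=0)
  nb ##.#.: next=#  (t=0,i=0, bit26=1)
  nb ##..#: next=#  (t=2,i=6, bit25=1)
  nb ##...: next=.  (t=2,i=11, bit24=0)
  nb #.###: next=#  (t=0,i=10, bit23=1)
  nb #.##.: next=.  (t=0,i=7, bit22=0)
  nb #.#.#: next=.  (t=0,i=1, bit21=0)
  nb #.#..: next=#  (t=1,i=0, bit20=1)
  nb #..##: next=.  (t=2,i=2, bit19=0)
  nb #..#.: next=#  (t=5,i=4, bit18=1)
  nb #...#: next=#  (t=1,i=8, bit17=1)
  nb #....: next=.  (t=1,i=2, bit16=0)
  nb .####: next=.  (t=0,i=11, bit15=0)
  nb .###.: next=.  (t=2,i=4, bit14=0)
  nb .##.#: next=.  (t=0,i=8, bit13=0)
  nb .##..: next=#  (t=4,i=1, bit12=1)
  nb .#.##: next=#  (t=0,i=6, bit11=1)
  nb .#.#.: next=.  (t=0,i=2, bit10=0)
  nb .#..#: next=#  (t=2,i=1, bit9=1)
  nb .#...: next=.  (t=1,i=1, bit8=0)
  nb ..###: next=.  (t=2,i=3, bit7=0)
  nb ..##.: next=.  (t=3,i=12, bit6=0)
  nb ..#.#: next=#  (t=1,i=10, bit5=1)
  nb ..#..: next=.  (t=1,i=6, bit4=0)
  nb ...##: next=#  (t=3,i=11, bit3=1)
  nb ...#.: next=#  (t=1,i=5, bit2=1)
  nb ....#: next=#  (t=1,i=4, bit1=1)
  nb .....: next=#  (t=1,i=3, bit0=1)
  bits 01000110100101100001101000101111 = 1184242223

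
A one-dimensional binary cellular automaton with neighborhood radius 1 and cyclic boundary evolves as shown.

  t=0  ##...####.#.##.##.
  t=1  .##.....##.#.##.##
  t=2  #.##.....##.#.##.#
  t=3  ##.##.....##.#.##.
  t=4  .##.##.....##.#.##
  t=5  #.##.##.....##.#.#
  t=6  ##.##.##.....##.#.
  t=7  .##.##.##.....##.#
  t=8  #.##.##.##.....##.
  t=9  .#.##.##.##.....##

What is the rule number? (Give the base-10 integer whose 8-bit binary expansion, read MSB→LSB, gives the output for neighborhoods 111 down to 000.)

  [7] ### => .  t=0,i=6
  [6] ##. => #  t=0,i=1
  [5] #.# => #  t=0,i=9
  [4] #.. => #  t=0,i=2
  [3] .## => .  t=0,i=0
  [2] .#. => .  t=0,i=10
  [1] ..# => .  t=0,i=4
  [0] ... => .  t=0,i=3
  bits 01110000 = 112

112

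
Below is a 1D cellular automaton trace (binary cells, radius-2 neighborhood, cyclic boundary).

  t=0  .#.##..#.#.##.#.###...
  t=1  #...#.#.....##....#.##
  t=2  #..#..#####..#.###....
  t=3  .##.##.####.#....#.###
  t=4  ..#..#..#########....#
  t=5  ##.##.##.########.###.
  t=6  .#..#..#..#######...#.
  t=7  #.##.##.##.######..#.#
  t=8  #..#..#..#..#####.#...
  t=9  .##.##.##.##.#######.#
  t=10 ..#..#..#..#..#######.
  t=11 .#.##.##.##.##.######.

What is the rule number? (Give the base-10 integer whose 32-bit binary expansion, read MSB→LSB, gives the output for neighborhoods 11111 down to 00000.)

  nb #####: next=#  (t=2,i=8, bit31=1)
  nb ####.: next=#  (t=2,i=9, bit30=1)
  nb ###.#: next=#  (t=3,i=10, bit29=1)
  nb ###..: next=#  (t=0,i=18, bit28=1)
  nb ##.##: next=.  (t=3,i=0, bit27=0)
  nb ##.#.: next=#  (t=0,i=13, bit26=1)
  nb ##..#: next=.  (t=0,i=5, bit25=0)
  nb ##...: next=.  (t=0,i=19, bit24=0)
  nb #.###: next=.  (t=0,i=16, bit23=0)
  nb #.##.: next=.  (t=0,i=3, bit22=0)
  nb #.#.#: next=.  (t=0,i=9, bit21=0)
  nb #.#..: next=#  (t=1,i=6, bit20=1)
  nb #..##: next=#  (t=2,i=5, bit19=1)
  nb #..#.: next=#  (t=0,i=6, bit18=1)
  nb #...#: next=.  (t=1,i=2, bit17=0)
  nb #....: next=#  (t=0,i=20, bit16=1)
  nb .####: next=#  (t=2,i=7, bit15=1)
  nb .###.: next=.  (t=0,i=17, bit14=0)
  nb .##.#: next=#  (t=0,i=12, bit13=1)
  nb .##..: next=#  (t=0,i=4, bit12=1)
  nb .#.##: next=.  (t=0,i=2, bit11=0)
  nb .#.#.: next=.  (t=0,i=8, bit10=0)
  nb .#..#: next=#  (t=2,i=1, bit9=1)
  nb .#...: next=#  (t=1,i=7, bit8=1)
  nb ..###: next=.  (t=2,i=6, bit7=0)
  nb ..##.: next=.  (t=1,i=12, bit6=0)
  nb ..#.#: next=.  (t=0,i=1, bit5=0)
  nb ..#..: next=.  (t=2,i=0, bit4=0)
  nb ...##: next=.  (t=1,i=11, bit3=0)
  nb ...#.: next=#  (t=0,i=0, bit2=1)
  nb ....#: next=#  (t=0,i=21, bit1=1)
  nb .....: next=#  (t=1,i=9, bit0=1)
  bits 11110100000111011011001100000111 = 4095587079

4095587079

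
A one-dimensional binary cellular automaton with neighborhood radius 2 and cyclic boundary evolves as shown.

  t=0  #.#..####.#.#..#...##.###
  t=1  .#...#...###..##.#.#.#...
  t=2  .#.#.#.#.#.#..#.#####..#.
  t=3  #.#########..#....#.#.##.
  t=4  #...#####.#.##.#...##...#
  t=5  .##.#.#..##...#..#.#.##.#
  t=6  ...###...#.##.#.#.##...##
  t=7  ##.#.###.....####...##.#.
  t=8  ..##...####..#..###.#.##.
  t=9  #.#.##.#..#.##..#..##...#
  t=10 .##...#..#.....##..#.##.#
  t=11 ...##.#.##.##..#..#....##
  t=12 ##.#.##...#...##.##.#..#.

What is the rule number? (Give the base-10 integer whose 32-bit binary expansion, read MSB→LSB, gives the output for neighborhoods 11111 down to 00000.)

2636580049

  [31] ##### => #  t=2,i=18
  [30] ####. => .  t=0,i=7
  [29] ###.# => .  t=0,i=0
  [28] ###.. => #  t=1,i=11
  [27] ##.## => #  t=0,i=21
  [26] ##.#. => #  t=0,i=1
  [25] ##..# => .  t=1,i=12
  [24] ##... => #  t=4,i=1
  [23] #.### => .  t=0,i=22
  [22] #.##. => .  t=3,i=22
  [21] #.#.# => #  t=0,i=10
  [20] #.#.. => .  t=0,i=2
  [19] #..## => .  t=0,i=4
  [18] #..#. => #  t=0,i=14
  [17] #...# => #  t=0,i=17
  [16] #.... => #  t=1,i=23
  [15] .#### => .  t=0,i=6
  [14] .###. => .  t=1,i=10
  [13] .##.# => .  t=0,i=20
  [12] .##.. => .  t=4,i=0
  [11] .#.## => .  t=2,i=15
  [10] .#.#. => #  t=0,i=11
  [9] .#..# => .  t=0,i=3
  [8] .#... => .  t=0,i=16
  [7] ..### => #  t=0,i=5
  [6] ..##. => #  t=0,i=19
  [5] ..#.# => .  t=2,i=1
  [4] ..#.. => #  t=0,i=15
  [3] ...## => .  t=0,i=18
  [2] ...#. => .  t=1,i=0
  [1] ....# => .  t=1,i=24
  [0] ..... => #  t=7,i=10
  bits 10011101001001110000010011010001 = 2636580049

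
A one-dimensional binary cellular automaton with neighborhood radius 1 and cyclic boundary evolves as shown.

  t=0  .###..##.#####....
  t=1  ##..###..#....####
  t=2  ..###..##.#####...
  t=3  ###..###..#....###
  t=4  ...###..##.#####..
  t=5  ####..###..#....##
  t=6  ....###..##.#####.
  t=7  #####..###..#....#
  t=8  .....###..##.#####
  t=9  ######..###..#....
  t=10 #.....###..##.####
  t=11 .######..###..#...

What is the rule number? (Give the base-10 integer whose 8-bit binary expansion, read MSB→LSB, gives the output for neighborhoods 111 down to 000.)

27

  [7] ### => .  t=0,i=2
  [6] ##. => .  t=0,i=3
  [5] #.# => .  t=0,i=8
  [4] #.. => #  t=0,i=4
  [3] .## => #  t=0,i=1
  [2] .#. => .  t=1,i=9
  [1] ..# => #  t=0,i=0
  [0] ... => #  t=0,i=15
  bits 00011011 = 27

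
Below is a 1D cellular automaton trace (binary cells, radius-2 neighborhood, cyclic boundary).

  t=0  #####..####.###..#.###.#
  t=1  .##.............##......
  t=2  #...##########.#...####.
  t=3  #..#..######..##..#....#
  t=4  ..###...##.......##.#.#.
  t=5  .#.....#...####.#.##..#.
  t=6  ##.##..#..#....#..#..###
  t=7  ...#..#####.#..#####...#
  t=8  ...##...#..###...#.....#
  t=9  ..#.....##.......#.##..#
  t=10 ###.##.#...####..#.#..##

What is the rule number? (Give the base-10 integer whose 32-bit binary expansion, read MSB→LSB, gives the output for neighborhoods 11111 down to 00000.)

2220171833

  nb #####: next=#  (t=0,i=1, bit31=1)
  nb ####.: next=.  (t=0,i=3, bit30=0)
  nb ###.#: next=.  (t=0,i=10, bit29=0)
  nb ###..: next=.  (t=0,i=4, bit28=0)
  nb ##.##: next=.  (t=0,i=11, bit27=0)
  nb ##.#.: next=#  (t=2,i=14, bit26=1)
  nb ##..#: next=.  (t=0,i=5, bit25=0)
  nb ##...: next=.  (t=1,i=3, bit24=0)
  nb #.###: next=.  (t=0,i=12, bit23=0)
  nb #.##.: next=#  (t=5,i=18, bit22=1)
  nb #.#.#: next=.  (t=4,i=20, bit21=0)
  nb #.#..: next=#  (t=2,i=0, bit20=1)
  nb #..##: next=.  (t=0,i=6, bit19=0)
  nb #..#.: next=#  (t=0,i=16, bit18=1)
  nb #...#: next=.  (t=2,i=2, bit17=0)
  nb #....: next=#  (t=1,i=4, bit16=1)
  nb .####: next=.  (t=0,i=0, bit15=0)
  nb .###.: next=.  (t=0,i=13, bit14=0)
  nb .##.#: next=#  (t=4,i=18, bit13=1)
  nb .##..: next=.  (t=1,i=2, bit12=0)
  nb .#.##: next=.  (t=0,i=18, bit11=0)
  nb .#.#.: next=.  (t=4,i=21, bit10=0)
  nb .#..#: next=#  (t=3,i=4, bit9=1)
  nb .#...: next=.  (t=2,i=1, bit8=0)
  nb ..###: next=.  (t=0,i=7, bit7=0)
  nb ..##.: next=.  (t=1,i=1, bit6=0)
  nb ..#.#: next=#  (t=0,i=17, bit5=1)
  nb ..#..: next=#  (t=3,i=3, bit4=1)
  nb ...##: next=#  (t=1,i=0, bit3=1)
  nb ...#.: next=.  (t=5,i=6, bit2=0)
  nb ....#: next=.  (t=1,i=14, bit1=0)
  nb .....: next=#  (t=1,i=5, bit0=1)
  bits 10000100010101010010001000111001 = 2220171833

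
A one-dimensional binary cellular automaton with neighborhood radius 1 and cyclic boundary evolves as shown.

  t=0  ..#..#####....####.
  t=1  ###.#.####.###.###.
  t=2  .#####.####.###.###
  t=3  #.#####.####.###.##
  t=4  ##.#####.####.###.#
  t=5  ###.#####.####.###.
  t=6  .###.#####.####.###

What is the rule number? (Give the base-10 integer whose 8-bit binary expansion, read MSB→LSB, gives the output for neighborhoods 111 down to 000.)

231

  ###|#  b7=1 t=0,i=6
  ##.|#  b6=1 t=0,i=9
  #.#|#  b5=1 t=1,i=3
  #..|.  b4=0 t=0,i=3
  .##|.  b3=0 t=0,i=5
  .#.|#  b2=1 t=0,i=2
  ..#|#  b1=1 t=0,i=1
  ...|#  b0=1 t=0,i=0
  bits 11100111 = 231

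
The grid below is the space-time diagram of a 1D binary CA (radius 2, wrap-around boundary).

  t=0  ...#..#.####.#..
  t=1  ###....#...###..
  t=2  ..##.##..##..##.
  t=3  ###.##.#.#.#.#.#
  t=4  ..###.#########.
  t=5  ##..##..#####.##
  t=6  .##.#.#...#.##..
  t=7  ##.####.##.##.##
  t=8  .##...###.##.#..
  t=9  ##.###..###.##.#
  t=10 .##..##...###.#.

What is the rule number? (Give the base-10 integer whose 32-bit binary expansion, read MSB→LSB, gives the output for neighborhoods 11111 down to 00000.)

  nb #####: next=#  (t=4,i=8, bit31=1)
  nb ####.: next=.  (t=0,i=10, bit30=0)
  nb ###.#: next=#  (t=0,i=11, bit29=1)
  nb ###..: next=#  (t=1,i=2, bit28=1)
  nb ##.##: next=#  (t=2,i=4, bit27=1)
  nb ##.#.: next=#  (t=0,i=12, bit26=1)
  nb ##..#: next=#  (t=1,i=14, bit25=1)
  nb ##...: next=#  (t=1,i=3, bit24=1)
  nb #.###: next=.  (t=0,i=8, bit23=0)
  nb #.##.: next=#  (t=2,i=5, bit22=1)
  nb #.#.#: next=#  (t=3,i=7, bit21=1)
  nb #.#..: next=#  (t=0,i=13, bit20=1)
  nb #..##: next=.  (t=1,i=15, bit19=0)
  nb #..#.: next=.  (t=0,i=5, bit18=0)
  nb #...#: next=#  (t=1,i=9, bit17=1)
  nb #....: next=.  (t=0,i=15, bit16=0)
  nb .####: next=.  (t=0,i=9, bit15=0)
  nb .###.: next=.  (t=1,i=1, bit14=0)
  nb .##.#: next=.  (t=2,i=3, bit13=0)
  nb .##..: next=.  (t=2,i=6, bit12=0)
  nb .#.##: next=#  (t=0,i=7, bit11=1)
  nb .#.#.: next=#  (t=3,i=8, bit10=1)
  nb .#..#: next=.  (t=0,i=4, bit9=0)
  nb .#...: next=.  (t=0,i=14, bit8=0)
  nb ..###: next=.  (t=1,i=0, bit7=0)
  nb ..##.: next=#  (t=2,i=2, bit6=1)
  nb ..#.#: next=.  (t=0,i=6, bit5=0)
  nb ..#..: next=.  (t=0,i=3, bit4=0)
  nb ...##: next=#  (t=1,i=10, bit3=1)
  nb ...#.: next=#  (t=0,i=2, bit2=1)
  nb ....#: next=#  (t=0,i=1, bit1=1)
  nb .....: next=#  (t=0,i=0, bit0=1)
  bits 10111111011100100000110001001111 = 3211922511

3211922511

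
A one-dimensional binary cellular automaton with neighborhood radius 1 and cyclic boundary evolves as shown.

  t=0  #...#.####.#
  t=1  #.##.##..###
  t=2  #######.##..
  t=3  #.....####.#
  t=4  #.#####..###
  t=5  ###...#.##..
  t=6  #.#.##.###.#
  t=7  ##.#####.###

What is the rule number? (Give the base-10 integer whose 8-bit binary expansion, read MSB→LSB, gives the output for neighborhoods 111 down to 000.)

  ### -> .   bit 7 = 0  t=0,i=7
  ##. -> #   bit 6 = 1  t=0,i=0
  #.# -> #   bit 5 = 1  t=0,i=5
  #.. -> .   bit 4 = 0  t=0,i=1
  .## -> #   bit 3 = 1  t=0,i=6
  .#. -> .   bit 2 = 0  t=0,i=4
  ..# -> #   bit 1 = 1  t=0,i=3
  ... -> #   bit 0 = 1  t=0,i=2
  bits 01101011 = 107

107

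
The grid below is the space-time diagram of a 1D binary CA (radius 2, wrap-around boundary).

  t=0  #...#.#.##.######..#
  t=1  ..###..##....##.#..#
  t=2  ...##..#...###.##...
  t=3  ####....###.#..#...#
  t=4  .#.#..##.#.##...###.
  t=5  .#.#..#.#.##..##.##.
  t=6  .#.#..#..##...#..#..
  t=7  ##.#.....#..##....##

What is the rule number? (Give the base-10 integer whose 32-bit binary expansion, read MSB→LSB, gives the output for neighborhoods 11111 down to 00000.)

2488420719

  [31] ##### => #  t=0,i=13
  [30] ####. => .  t=0,i=15
  [29] ###.# => .  t=2,i=13
  [28] ###.. => #  t=0,i=16
  [27] ##.## => .  t=0,i=10
  [26] ##.#. => #  t=1,i=15
  [25] ##..# => .  t=0,i=17
  [24] ##... => .  t=0,i=1
  [23] #.### => .  t=0,i=11
  [22] #.##. => #  t=0,i=8
  [21] #.#.# => .  t=0,i=6
  [20] #.#.. => #  t=1,i=16
  [19] #..## => .  t=0,i=18
  [18] #..#. => .  t=1,i=18
  [17] #...# => #  t=0,i=2
  [16] #.... => .  t=1,i=10
  [15] .#### => .  t=0,i=12
  [14] .###. => #  t=1,i=3
  [13] .##.# => .  t=0,i=9
  [12] .##.. => .  t=0,i=0
  [11] .#.## => #  t=0,i=7
  [10] .#.#. => .  t=0,i=5
  [9] .#..# => .  t=1,i=0
  [8] .#... => #  t=2,i=8
  [7] ..### => .  t=1,i=2
  [6] ..##. => #  t=0,i=19
  [5] ..#.# => #  t=0,i=4
  [4] ..#.. => .  t=1,i=19
  [3] ...## => #  t=1,i=12
  [2] ...#. => #  t=0,i=3
  [1] ....# => #  t=1,i=11
  [0] ..... => #  t=2,i=0
  bits 10010100010100100100100101101111 = 2488420719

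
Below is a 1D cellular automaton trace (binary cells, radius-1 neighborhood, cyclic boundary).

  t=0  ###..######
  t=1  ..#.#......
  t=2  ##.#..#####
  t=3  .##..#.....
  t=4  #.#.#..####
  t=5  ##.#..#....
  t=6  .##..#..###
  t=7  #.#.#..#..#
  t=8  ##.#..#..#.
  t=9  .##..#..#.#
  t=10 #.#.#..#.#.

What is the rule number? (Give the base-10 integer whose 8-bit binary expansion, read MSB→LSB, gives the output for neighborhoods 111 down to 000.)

  ###|.  b7=0 t=0,i=0
  ##.|#  b6=1 t=0,i=2
  #.#|#  b5=1 t=1,i=3
  #..|.  b4=0 t=0,i=3
  .##|.  b3=0 t=0,i=5
  .#.|.  b2=0 t=1,i=2
  ..#|#  b1=1 t=0,i=4
  ...|#  b0=1 t=1,i=0
  bits 01100011 = 99

99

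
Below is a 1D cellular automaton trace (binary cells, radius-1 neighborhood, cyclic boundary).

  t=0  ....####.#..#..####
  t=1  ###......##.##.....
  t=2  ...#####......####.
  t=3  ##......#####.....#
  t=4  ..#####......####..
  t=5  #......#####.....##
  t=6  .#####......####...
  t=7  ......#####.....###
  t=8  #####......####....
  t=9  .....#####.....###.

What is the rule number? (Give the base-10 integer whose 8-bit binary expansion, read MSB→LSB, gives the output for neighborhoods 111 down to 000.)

  ###|.  b7=0 t=0,i=5
  ##.|.  b6=0 t=0,i=7
  #.#|.  b5=0 t=0,i=8
  #..|#  b4=1 t=0,i=0
  .##|.  b3=0 t=0,i=4
  .#.|#  b2=1 t=0,i=9
  ..#|.  b1=0 t=0,i=3
  ...|#  b0=1 t=0,i=1
  bits 00010101 = 21

21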